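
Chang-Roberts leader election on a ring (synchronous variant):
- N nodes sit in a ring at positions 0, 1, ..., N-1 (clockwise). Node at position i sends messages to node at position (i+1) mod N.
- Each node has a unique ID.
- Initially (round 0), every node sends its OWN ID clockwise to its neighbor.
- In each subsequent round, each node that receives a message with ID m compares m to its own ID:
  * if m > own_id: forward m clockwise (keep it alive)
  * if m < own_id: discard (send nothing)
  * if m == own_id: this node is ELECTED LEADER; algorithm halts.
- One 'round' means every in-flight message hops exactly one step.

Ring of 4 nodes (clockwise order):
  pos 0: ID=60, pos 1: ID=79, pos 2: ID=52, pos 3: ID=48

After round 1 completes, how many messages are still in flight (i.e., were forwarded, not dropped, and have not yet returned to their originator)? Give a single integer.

Answer: 2

Derivation:
Round 1: pos1(id79) recv 60: drop; pos2(id52) recv 79: fwd; pos3(id48) recv 52: fwd; pos0(id60) recv 48: drop
After round 1: 2 messages still in flight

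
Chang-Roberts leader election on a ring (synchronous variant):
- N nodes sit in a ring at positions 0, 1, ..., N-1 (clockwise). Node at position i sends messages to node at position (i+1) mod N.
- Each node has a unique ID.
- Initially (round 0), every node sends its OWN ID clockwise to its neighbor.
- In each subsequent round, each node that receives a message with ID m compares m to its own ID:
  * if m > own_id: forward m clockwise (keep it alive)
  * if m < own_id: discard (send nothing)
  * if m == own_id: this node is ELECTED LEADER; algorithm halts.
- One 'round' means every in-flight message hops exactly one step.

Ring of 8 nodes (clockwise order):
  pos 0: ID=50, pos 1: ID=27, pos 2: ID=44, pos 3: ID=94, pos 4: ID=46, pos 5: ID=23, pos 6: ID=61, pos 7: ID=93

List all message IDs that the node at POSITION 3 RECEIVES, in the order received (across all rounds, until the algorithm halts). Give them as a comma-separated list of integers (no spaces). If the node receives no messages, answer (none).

Round 1: pos1(id27) recv 50: fwd; pos2(id44) recv 27: drop; pos3(id94) recv 44: drop; pos4(id46) recv 94: fwd; pos5(id23) recv 46: fwd; pos6(id61) recv 23: drop; pos7(id93) recv 61: drop; pos0(id50) recv 93: fwd
Round 2: pos2(id44) recv 50: fwd; pos5(id23) recv 94: fwd; pos6(id61) recv 46: drop; pos1(id27) recv 93: fwd
Round 3: pos3(id94) recv 50: drop; pos6(id61) recv 94: fwd; pos2(id44) recv 93: fwd
Round 4: pos7(id93) recv 94: fwd; pos3(id94) recv 93: drop
Round 5: pos0(id50) recv 94: fwd
Round 6: pos1(id27) recv 94: fwd
Round 7: pos2(id44) recv 94: fwd
Round 8: pos3(id94) recv 94: ELECTED

Answer: 44,50,93,94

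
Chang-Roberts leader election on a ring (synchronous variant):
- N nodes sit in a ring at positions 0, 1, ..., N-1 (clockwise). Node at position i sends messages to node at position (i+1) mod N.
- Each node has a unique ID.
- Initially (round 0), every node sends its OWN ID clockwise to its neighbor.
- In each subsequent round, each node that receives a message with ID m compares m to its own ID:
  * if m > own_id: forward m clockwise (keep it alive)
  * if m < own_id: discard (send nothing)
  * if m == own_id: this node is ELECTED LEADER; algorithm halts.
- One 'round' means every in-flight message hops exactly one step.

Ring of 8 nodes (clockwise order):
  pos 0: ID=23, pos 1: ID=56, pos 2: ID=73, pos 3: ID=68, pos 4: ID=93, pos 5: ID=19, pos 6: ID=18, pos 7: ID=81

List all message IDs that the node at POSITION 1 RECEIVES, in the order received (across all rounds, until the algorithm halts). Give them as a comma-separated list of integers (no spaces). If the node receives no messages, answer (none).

Round 1: pos1(id56) recv 23: drop; pos2(id73) recv 56: drop; pos3(id68) recv 73: fwd; pos4(id93) recv 68: drop; pos5(id19) recv 93: fwd; pos6(id18) recv 19: fwd; pos7(id81) recv 18: drop; pos0(id23) recv 81: fwd
Round 2: pos4(id93) recv 73: drop; pos6(id18) recv 93: fwd; pos7(id81) recv 19: drop; pos1(id56) recv 81: fwd
Round 3: pos7(id81) recv 93: fwd; pos2(id73) recv 81: fwd
Round 4: pos0(id23) recv 93: fwd; pos3(id68) recv 81: fwd
Round 5: pos1(id56) recv 93: fwd; pos4(id93) recv 81: drop
Round 6: pos2(id73) recv 93: fwd
Round 7: pos3(id68) recv 93: fwd
Round 8: pos4(id93) recv 93: ELECTED

Answer: 23,81,93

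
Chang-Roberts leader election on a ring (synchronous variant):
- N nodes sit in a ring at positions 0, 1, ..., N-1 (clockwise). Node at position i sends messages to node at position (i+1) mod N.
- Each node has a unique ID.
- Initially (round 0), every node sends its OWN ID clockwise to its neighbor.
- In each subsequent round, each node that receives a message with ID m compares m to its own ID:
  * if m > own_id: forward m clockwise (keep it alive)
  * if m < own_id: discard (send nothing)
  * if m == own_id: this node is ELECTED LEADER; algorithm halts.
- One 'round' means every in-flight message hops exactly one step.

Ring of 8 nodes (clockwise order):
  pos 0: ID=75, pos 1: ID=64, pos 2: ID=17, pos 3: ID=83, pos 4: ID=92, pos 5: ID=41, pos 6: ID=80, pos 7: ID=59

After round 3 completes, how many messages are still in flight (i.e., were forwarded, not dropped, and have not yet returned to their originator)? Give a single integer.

Answer: 2

Derivation:
Round 1: pos1(id64) recv 75: fwd; pos2(id17) recv 64: fwd; pos3(id83) recv 17: drop; pos4(id92) recv 83: drop; pos5(id41) recv 92: fwd; pos6(id80) recv 41: drop; pos7(id59) recv 80: fwd; pos0(id75) recv 59: drop
Round 2: pos2(id17) recv 75: fwd; pos3(id83) recv 64: drop; pos6(id80) recv 92: fwd; pos0(id75) recv 80: fwd
Round 3: pos3(id83) recv 75: drop; pos7(id59) recv 92: fwd; pos1(id64) recv 80: fwd
After round 3: 2 messages still in flight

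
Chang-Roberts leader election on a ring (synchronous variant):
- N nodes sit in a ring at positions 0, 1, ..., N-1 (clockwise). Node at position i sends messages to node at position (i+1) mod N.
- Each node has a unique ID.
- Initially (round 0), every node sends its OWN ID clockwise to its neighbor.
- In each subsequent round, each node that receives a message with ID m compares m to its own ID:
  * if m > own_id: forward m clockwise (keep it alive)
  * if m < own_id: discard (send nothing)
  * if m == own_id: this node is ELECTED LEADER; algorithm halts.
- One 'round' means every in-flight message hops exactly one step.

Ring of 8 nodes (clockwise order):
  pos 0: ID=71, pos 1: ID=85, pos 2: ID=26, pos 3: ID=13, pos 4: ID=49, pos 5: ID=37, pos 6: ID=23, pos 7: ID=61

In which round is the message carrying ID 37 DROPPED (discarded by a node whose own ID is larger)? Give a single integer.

Answer: 2

Derivation:
Round 1: pos1(id85) recv 71: drop; pos2(id26) recv 85: fwd; pos3(id13) recv 26: fwd; pos4(id49) recv 13: drop; pos5(id37) recv 49: fwd; pos6(id23) recv 37: fwd; pos7(id61) recv 23: drop; pos0(id71) recv 61: drop
Round 2: pos3(id13) recv 85: fwd; pos4(id49) recv 26: drop; pos6(id23) recv 49: fwd; pos7(id61) recv 37: drop
Round 3: pos4(id49) recv 85: fwd; pos7(id61) recv 49: drop
Round 4: pos5(id37) recv 85: fwd
Round 5: pos6(id23) recv 85: fwd
Round 6: pos7(id61) recv 85: fwd
Round 7: pos0(id71) recv 85: fwd
Round 8: pos1(id85) recv 85: ELECTED
Message ID 37 originates at pos 5; dropped at pos 7 in round 2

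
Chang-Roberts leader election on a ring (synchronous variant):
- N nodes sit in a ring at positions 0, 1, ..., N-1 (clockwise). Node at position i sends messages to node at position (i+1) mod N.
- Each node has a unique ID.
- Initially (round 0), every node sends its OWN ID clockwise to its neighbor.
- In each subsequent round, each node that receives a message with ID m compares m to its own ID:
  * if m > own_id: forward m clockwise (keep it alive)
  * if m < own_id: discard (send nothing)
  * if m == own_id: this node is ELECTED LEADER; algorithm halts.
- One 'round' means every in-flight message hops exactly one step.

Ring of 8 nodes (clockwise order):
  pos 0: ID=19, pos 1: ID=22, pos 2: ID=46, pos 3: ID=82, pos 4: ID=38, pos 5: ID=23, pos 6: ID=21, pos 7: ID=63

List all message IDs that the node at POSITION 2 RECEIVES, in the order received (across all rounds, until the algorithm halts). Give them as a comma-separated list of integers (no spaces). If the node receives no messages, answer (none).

Round 1: pos1(id22) recv 19: drop; pos2(id46) recv 22: drop; pos3(id82) recv 46: drop; pos4(id38) recv 82: fwd; pos5(id23) recv 38: fwd; pos6(id21) recv 23: fwd; pos7(id63) recv 21: drop; pos0(id19) recv 63: fwd
Round 2: pos5(id23) recv 82: fwd; pos6(id21) recv 38: fwd; pos7(id63) recv 23: drop; pos1(id22) recv 63: fwd
Round 3: pos6(id21) recv 82: fwd; pos7(id63) recv 38: drop; pos2(id46) recv 63: fwd
Round 4: pos7(id63) recv 82: fwd; pos3(id82) recv 63: drop
Round 5: pos0(id19) recv 82: fwd
Round 6: pos1(id22) recv 82: fwd
Round 7: pos2(id46) recv 82: fwd
Round 8: pos3(id82) recv 82: ELECTED

Answer: 22,63,82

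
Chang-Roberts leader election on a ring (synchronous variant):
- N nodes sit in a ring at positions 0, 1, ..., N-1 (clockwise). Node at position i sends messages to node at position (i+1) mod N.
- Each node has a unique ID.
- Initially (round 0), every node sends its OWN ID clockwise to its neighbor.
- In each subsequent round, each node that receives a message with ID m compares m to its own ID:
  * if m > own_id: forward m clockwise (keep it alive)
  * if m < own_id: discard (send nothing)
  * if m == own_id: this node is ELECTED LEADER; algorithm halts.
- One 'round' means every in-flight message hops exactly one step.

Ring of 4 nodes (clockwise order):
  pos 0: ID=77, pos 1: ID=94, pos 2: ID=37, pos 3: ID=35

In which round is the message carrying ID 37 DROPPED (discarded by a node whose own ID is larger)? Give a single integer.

Round 1: pos1(id94) recv 77: drop; pos2(id37) recv 94: fwd; pos3(id35) recv 37: fwd; pos0(id77) recv 35: drop
Round 2: pos3(id35) recv 94: fwd; pos0(id77) recv 37: drop
Round 3: pos0(id77) recv 94: fwd
Round 4: pos1(id94) recv 94: ELECTED
Message ID 37 originates at pos 2; dropped at pos 0 in round 2

Answer: 2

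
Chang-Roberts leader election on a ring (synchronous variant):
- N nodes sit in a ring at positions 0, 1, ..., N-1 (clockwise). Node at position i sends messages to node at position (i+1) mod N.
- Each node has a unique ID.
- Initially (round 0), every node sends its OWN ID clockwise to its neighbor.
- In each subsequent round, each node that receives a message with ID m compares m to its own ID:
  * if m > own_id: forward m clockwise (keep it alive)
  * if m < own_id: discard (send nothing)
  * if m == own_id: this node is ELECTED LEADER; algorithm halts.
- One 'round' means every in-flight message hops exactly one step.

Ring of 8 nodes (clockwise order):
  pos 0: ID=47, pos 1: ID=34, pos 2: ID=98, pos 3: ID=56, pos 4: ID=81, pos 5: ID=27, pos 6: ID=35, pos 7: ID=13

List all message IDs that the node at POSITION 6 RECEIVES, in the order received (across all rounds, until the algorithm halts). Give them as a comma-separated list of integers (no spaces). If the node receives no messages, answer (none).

Round 1: pos1(id34) recv 47: fwd; pos2(id98) recv 34: drop; pos3(id56) recv 98: fwd; pos4(id81) recv 56: drop; pos5(id27) recv 81: fwd; pos6(id35) recv 27: drop; pos7(id13) recv 35: fwd; pos0(id47) recv 13: drop
Round 2: pos2(id98) recv 47: drop; pos4(id81) recv 98: fwd; pos6(id35) recv 81: fwd; pos0(id47) recv 35: drop
Round 3: pos5(id27) recv 98: fwd; pos7(id13) recv 81: fwd
Round 4: pos6(id35) recv 98: fwd; pos0(id47) recv 81: fwd
Round 5: pos7(id13) recv 98: fwd; pos1(id34) recv 81: fwd
Round 6: pos0(id47) recv 98: fwd; pos2(id98) recv 81: drop
Round 7: pos1(id34) recv 98: fwd
Round 8: pos2(id98) recv 98: ELECTED

Answer: 27,81,98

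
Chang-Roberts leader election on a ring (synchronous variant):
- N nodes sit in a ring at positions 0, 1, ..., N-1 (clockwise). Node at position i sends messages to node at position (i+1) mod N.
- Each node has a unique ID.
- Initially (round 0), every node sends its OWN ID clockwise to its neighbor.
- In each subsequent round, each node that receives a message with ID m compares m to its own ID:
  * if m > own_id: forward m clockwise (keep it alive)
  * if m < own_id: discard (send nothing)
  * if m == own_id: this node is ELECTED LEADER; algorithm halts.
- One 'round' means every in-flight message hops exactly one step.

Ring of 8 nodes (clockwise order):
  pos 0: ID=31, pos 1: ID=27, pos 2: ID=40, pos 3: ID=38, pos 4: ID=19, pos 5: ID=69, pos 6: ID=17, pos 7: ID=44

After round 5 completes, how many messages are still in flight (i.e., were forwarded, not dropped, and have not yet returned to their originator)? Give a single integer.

Round 1: pos1(id27) recv 31: fwd; pos2(id40) recv 27: drop; pos3(id38) recv 40: fwd; pos4(id19) recv 38: fwd; pos5(id69) recv 19: drop; pos6(id17) recv 69: fwd; pos7(id44) recv 17: drop; pos0(id31) recv 44: fwd
Round 2: pos2(id40) recv 31: drop; pos4(id19) recv 40: fwd; pos5(id69) recv 38: drop; pos7(id44) recv 69: fwd; pos1(id27) recv 44: fwd
Round 3: pos5(id69) recv 40: drop; pos0(id31) recv 69: fwd; pos2(id40) recv 44: fwd
Round 4: pos1(id27) recv 69: fwd; pos3(id38) recv 44: fwd
Round 5: pos2(id40) recv 69: fwd; pos4(id19) recv 44: fwd
After round 5: 2 messages still in flight

Answer: 2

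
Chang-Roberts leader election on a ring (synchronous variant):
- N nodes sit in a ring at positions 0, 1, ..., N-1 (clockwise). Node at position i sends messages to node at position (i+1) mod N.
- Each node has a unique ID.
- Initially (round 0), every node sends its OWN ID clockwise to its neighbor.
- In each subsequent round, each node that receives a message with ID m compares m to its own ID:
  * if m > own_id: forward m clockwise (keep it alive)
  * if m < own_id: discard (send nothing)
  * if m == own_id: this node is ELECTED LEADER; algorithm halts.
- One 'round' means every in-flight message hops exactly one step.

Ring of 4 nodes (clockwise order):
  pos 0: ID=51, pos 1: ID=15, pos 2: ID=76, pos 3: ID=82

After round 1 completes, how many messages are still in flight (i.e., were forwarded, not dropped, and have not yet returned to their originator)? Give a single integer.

Round 1: pos1(id15) recv 51: fwd; pos2(id76) recv 15: drop; pos3(id82) recv 76: drop; pos0(id51) recv 82: fwd
After round 1: 2 messages still in flight

Answer: 2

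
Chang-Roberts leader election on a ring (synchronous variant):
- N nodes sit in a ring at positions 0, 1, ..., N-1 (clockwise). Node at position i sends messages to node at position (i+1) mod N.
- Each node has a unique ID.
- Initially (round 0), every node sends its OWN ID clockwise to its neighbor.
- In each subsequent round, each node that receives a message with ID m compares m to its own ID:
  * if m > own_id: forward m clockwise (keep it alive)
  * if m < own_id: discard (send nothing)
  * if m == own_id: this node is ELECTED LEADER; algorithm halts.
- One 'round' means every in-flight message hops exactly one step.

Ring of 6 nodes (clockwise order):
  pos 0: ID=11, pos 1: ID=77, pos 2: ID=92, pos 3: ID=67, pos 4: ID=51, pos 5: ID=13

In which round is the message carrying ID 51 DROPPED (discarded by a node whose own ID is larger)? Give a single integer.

Round 1: pos1(id77) recv 11: drop; pos2(id92) recv 77: drop; pos3(id67) recv 92: fwd; pos4(id51) recv 67: fwd; pos5(id13) recv 51: fwd; pos0(id11) recv 13: fwd
Round 2: pos4(id51) recv 92: fwd; pos5(id13) recv 67: fwd; pos0(id11) recv 51: fwd; pos1(id77) recv 13: drop
Round 3: pos5(id13) recv 92: fwd; pos0(id11) recv 67: fwd; pos1(id77) recv 51: drop
Round 4: pos0(id11) recv 92: fwd; pos1(id77) recv 67: drop
Round 5: pos1(id77) recv 92: fwd
Round 6: pos2(id92) recv 92: ELECTED
Message ID 51 originates at pos 4; dropped at pos 1 in round 3

Answer: 3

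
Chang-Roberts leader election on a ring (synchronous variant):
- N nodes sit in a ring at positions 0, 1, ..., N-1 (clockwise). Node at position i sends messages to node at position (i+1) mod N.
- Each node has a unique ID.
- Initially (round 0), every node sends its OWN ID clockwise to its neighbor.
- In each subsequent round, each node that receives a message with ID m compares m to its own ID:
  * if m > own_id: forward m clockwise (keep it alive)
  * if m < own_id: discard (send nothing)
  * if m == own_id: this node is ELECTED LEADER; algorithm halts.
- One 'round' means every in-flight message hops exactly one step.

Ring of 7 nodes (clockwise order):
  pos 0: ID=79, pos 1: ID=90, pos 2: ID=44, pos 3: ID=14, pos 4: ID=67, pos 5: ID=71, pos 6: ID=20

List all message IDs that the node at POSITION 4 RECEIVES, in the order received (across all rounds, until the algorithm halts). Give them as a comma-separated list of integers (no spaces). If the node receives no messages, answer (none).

Round 1: pos1(id90) recv 79: drop; pos2(id44) recv 90: fwd; pos3(id14) recv 44: fwd; pos4(id67) recv 14: drop; pos5(id71) recv 67: drop; pos6(id20) recv 71: fwd; pos0(id79) recv 20: drop
Round 2: pos3(id14) recv 90: fwd; pos4(id67) recv 44: drop; pos0(id79) recv 71: drop
Round 3: pos4(id67) recv 90: fwd
Round 4: pos5(id71) recv 90: fwd
Round 5: pos6(id20) recv 90: fwd
Round 6: pos0(id79) recv 90: fwd
Round 7: pos1(id90) recv 90: ELECTED

Answer: 14,44,90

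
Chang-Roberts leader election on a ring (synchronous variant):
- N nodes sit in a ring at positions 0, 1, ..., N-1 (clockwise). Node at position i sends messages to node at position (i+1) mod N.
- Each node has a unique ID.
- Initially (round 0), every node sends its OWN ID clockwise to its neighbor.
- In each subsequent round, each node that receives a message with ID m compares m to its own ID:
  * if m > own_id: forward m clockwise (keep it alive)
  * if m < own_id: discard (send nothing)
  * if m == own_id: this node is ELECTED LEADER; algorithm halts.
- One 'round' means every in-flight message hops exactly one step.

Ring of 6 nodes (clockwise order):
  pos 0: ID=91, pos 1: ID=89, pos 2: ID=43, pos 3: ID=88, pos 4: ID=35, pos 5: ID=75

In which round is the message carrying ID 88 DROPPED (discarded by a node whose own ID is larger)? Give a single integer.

Round 1: pos1(id89) recv 91: fwd; pos2(id43) recv 89: fwd; pos3(id88) recv 43: drop; pos4(id35) recv 88: fwd; pos5(id75) recv 35: drop; pos0(id91) recv 75: drop
Round 2: pos2(id43) recv 91: fwd; pos3(id88) recv 89: fwd; pos5(id75) recv 88: fwd
Round 3: pos3(id88) recv 91: fwd; pos4(id35) recv 89: fwd; pos0(id91) recv 88: drop
Round 4: pos4(id35) recv 91: fwd; pos5(id75) recv 89: fwd
Round 5: pos5(id75) recv 91: fwd; pos0(id91) recv 89: drop
Round 6: pos0(id91) recv 91: ELECTED
Message ID 88 originates at pos 3; dropped at pos 0 in round 3

Answer: 3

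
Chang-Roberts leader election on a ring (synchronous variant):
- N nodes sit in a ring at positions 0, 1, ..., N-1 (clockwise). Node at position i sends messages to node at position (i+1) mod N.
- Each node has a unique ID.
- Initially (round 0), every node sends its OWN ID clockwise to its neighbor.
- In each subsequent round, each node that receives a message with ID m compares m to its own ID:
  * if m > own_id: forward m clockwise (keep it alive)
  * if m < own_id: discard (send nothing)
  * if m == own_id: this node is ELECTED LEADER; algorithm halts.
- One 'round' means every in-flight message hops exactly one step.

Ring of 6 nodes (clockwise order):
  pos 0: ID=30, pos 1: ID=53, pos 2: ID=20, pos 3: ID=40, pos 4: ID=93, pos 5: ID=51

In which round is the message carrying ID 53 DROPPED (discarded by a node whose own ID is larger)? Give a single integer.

Answer: 3

Derivation:
Round 1: pos1(id53) recv 30: drop; pos2(id20) recv 53: fwd; pos3(id40) recv 20: drop; pos4(id93) recv 40: drop; pos5(id51) recv 93: fwd; pos0(id30) recv 51: fwd
Round 2: pos3(id40) recv 53: fwd; pos0(id30) recv 93: fwd; pos1(id53) recv 51: drop
Round 3: pos4(id93) recv 53: drop; pos1(id53) recv 93: fwd
Round 4: pos2(id20) recv 93: fwd
Round 5: pos3(id40) recv 93: fwd
Round 6: pos4(id93) recv 93: ELECTED
Message ID 53 originates at pos 1; dropped at pos 4 in round 3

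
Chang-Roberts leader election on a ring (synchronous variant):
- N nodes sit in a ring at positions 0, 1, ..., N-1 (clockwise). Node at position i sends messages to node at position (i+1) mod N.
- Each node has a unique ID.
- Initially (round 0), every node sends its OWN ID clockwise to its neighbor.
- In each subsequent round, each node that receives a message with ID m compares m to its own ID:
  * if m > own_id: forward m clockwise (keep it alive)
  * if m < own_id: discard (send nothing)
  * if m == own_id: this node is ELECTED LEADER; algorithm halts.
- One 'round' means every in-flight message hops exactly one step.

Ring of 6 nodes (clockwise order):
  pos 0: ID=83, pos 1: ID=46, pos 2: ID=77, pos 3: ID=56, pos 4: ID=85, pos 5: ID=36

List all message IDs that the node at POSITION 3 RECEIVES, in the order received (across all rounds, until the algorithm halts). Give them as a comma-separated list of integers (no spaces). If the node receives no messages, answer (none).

Answer: 77,83,85

Derivation:
Round 1: pos1(id46) recv 83: fwd; pos2(id77) recv 46: drop; pos3(id56) recv 77: fwd; pos4(id85) recv 56: drop; pos5(id36) recv 85: fwd; pos0(id83) recv 36: drop
Round 2: pos2(id77) recv 83: fwd; pos4(id85) recv 77: drop; pos0(id83) recv 85: fwd
Round 3: pos3(id56) recv 83: fwd; pos1(id46) recv 85: fwd
Round 4: pos4(id85) recv 83: drop; pos2(id77) recv 85: fwd
Round 5: pos3(id56) recv 85: fwd
Round 6: pos4(id85) recv 85: ELECTED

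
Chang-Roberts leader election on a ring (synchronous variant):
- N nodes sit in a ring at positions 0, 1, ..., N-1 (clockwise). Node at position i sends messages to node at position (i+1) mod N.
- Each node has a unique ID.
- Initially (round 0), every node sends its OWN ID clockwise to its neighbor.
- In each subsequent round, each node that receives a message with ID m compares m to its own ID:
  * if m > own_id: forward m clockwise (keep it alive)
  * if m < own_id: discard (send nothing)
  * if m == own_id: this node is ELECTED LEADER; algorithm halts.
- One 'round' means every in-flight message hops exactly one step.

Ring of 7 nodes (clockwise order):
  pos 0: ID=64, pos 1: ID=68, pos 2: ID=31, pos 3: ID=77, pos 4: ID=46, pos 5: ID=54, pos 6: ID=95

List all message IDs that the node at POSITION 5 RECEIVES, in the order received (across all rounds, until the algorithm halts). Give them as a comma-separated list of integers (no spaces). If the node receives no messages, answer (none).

Round 1: pos1(id68) recv 64: drop; pos2(id31) recv 68: fwd; pos3(id77) recv 31: drop; pos4(id46) recv 77: fwd; pos5(id54) recv 46: drop; pos6(id95) recv 54: drop; pos0(id64) recv 95: fwd
Round 2: pos3(id77) recv 68: drop; pos5(id54) recv 77: fwd; pos1(id68) recv 95: fwd
Round 3: pos6(id95) recv 77: drop; pos2(id31) recv 95: fwd
Round 4: pos3(id77) recv 95: fwd
Round 5: pos4(id46) recv 95: fwd
Round 6: pos5(id54) recv 95: fwd
Round 7: pos6(id95) recv 95: ELECTED

Answer: 46,77,95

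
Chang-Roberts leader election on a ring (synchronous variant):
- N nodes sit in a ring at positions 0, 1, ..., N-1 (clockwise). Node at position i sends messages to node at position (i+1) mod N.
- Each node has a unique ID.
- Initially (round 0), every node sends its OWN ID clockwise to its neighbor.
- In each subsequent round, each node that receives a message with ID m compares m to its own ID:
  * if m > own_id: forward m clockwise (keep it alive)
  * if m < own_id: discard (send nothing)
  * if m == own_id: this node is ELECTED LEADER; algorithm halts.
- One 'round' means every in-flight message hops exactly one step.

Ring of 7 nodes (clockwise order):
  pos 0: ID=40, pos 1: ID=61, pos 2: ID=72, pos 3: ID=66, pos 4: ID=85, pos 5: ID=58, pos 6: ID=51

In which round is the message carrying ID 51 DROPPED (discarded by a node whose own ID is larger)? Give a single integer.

Round 1: pos1(id61) recv 40: drop; pos2(id72) recv 61: drop; pos3(id66) recv 72: fwd; pos4(id85) recv 66: drop; pos5(id58) recv 85: fwd; pos6(id51) recv 58: fwd; pos0(id40) recv 51: fwd
Round 2: pos4(id85) recv 72: drop; pos6(id51) recv 85: fwd; pos0(id40) recv 58: fwd; pos1(id61) recv 51: drop
Round 3: pos0(id40) recv 85: fwd; pos1(id61) recv 58: drop
Round 4: pos1(id61) recv 85: fwd
Round 5: pos2(id72) recv 85: fwd
Round 6: pos3(id66) recv 85: fwd
Round 7: pos4(id85) recv 85: ELECTED
Message ID 51 originates at pos 6; dropped at pos 1 in round 2

Answer: 2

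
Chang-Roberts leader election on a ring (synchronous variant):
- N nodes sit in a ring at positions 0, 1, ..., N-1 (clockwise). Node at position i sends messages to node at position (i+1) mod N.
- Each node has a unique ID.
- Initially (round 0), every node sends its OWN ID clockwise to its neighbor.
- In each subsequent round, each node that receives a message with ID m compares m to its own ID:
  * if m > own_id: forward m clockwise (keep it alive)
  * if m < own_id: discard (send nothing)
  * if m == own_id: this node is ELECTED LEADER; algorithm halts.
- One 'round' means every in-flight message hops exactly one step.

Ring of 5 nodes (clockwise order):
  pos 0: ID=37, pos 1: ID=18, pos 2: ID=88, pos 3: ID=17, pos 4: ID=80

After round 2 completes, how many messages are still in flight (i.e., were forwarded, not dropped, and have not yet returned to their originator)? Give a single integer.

Round 1: pos1(id18) recv 37: fwd; pos2(id88) recv 18: drop; pos3(id17) recv 88: fwd; pos4(id80) recv 17: drop; pos0(id37) recv 80: fwd
Round 2: pos2(id88) recv 37: drop; pos4(id80) recv 88: fwd; pos1(id18) recv 80: fwd
After round 2: 2 messages still in flight

Answer: 2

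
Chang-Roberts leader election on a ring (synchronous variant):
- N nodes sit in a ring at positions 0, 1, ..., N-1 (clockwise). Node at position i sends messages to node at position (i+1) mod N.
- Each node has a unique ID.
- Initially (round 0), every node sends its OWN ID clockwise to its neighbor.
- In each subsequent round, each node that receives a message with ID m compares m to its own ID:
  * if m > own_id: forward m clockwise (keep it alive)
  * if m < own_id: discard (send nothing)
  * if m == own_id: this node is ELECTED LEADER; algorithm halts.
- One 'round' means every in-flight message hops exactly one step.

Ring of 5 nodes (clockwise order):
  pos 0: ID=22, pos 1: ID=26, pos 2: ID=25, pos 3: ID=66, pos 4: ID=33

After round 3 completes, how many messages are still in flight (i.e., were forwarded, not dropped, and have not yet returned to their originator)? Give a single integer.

Round 1: pos1(id26) recv 22: drop; pos2(id25) recv 26: fwd; pos3(id66) recv 25: drop; pos4(id33) recv 66: fwd; pos0(id22) recv 33: fwd
Round 2: pos3(id66) recv 26: drop; pos0(id22) recv 66: fwd; pos1(id26) recv 33: fwd
Round 3: pos1(id26) recv 66: fwd; pos2(id25) recv 33: fwd
After round 3: 2 messages still in flight

Answer: 2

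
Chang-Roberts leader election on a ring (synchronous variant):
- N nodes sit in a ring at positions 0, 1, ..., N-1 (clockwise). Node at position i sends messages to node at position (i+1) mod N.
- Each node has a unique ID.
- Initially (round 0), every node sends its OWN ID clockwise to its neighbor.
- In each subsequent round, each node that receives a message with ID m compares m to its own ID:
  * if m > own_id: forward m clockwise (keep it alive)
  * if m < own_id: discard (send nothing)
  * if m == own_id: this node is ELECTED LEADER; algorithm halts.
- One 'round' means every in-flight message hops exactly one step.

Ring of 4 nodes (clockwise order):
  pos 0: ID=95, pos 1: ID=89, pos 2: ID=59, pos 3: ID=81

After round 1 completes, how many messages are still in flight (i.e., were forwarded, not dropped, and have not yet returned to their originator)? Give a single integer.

Round 1: pos1(id89) recv 95: fwd; pos2(id59) recv 89: fwd; pos3(id81) recv 59: drop; pos0(id95) recv 81: drop
After round 1: 2 messages still in flight

Answer: 2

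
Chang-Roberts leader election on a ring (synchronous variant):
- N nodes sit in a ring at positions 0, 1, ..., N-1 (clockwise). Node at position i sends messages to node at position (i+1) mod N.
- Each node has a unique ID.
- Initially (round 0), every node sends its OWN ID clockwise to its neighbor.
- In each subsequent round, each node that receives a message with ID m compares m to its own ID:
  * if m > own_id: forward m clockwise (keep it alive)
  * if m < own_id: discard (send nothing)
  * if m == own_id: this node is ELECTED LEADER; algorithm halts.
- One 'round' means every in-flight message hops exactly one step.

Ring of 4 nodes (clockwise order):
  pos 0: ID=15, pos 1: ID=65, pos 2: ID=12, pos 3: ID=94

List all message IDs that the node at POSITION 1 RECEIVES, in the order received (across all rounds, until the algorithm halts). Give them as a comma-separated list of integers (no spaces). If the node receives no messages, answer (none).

Answer: 15,94

Derivation:
Round 1: pos1(id65) recv 15: drop; pos2(id12) recv 65: fwd; pos3(id94) recv 12: drop; pos0(id15) recv 94: fwd
Round 2: pos3(id94) recv 65: drop; pos1(id65) recv 94: fwd
Round 3: pos2(id12) recv 94: fwd
Round 4: pos3(id94) recv 94: ELECTED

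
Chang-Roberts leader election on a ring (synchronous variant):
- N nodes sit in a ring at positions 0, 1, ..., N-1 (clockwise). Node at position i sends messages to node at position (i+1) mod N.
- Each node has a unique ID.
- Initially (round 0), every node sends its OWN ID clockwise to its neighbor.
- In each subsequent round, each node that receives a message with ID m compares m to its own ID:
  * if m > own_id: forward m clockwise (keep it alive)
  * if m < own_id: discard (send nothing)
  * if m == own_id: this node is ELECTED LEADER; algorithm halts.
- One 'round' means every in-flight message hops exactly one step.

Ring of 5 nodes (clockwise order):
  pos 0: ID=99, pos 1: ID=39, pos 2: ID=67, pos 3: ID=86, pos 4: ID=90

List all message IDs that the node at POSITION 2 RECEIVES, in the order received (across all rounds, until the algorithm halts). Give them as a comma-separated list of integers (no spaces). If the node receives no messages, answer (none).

Answer: 39,99

Derivation:
Round 1: pos1(id39) recv 99: fwd; pos2(id67) recv 39: drop; pos3(id86) recv 67: drop; pos4(id90) recv 86: drop; pos0(id99) recv 90: drop
Round 2: pos2(id67) recv 99: fwd
Round 3: pos3(id86) recv 99: fwd
Round 4: pos4(id90) recv 99: fwd
Round 5: pos0(id99) recv 99: ELECTED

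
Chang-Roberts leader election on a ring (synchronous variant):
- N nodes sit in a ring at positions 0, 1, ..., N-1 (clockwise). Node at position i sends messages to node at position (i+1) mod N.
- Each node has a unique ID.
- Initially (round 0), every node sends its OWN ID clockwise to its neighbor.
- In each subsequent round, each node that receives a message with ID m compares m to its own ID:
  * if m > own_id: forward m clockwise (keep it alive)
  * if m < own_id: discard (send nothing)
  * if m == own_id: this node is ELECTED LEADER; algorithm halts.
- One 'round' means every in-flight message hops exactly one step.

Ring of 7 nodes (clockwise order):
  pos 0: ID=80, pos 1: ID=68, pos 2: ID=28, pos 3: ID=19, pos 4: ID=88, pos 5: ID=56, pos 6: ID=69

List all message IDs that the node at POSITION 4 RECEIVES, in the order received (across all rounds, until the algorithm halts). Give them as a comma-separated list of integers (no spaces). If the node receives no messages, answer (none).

Round 1: pos1(id68) recv 80: fwd; pos2(id28) recv 68: fwd; pos3(id19) recv 28: fwd; pos4(id88) recv 19: drop; pos5(id56) recv 88: fwd; pos6(id69) recv 56: drop; pos0(id80) recv 69: drop
Round 2: pos2(id28) recv 80: fwd; pos3(id19) recv 68: fwd; pos4(id88) recv 28: drop; pos6(id69) recv 88: fwd
Round 3: pos3(id19) recv 80: fwd; pos4(id88) recv 68: drop; pos0(id80) recv 88: fwd
Round 4: pos4(id88) recv 80: drop; pos1(id68) recv 88: fwd
Round 5: pos2(id28) recv 88: fwd
Round 6: pos3(id19) recv 88: fwd
Round 7: pos4(id88) recv 88: ELECTED

Answer: 19,28,68,80,88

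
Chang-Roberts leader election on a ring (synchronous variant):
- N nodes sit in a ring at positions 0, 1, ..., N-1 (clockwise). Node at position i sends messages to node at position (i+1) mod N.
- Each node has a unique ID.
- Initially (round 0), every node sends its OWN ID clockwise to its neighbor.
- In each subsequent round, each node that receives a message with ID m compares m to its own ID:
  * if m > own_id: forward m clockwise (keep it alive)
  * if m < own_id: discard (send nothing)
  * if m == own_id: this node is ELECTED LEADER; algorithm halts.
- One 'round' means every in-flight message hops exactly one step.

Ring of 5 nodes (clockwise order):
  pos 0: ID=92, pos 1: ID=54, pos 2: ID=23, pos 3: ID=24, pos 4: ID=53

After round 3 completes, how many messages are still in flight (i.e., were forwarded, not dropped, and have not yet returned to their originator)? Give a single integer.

Answer: 2

Derivation:
Round 1: pos1(id54) recv 92: fwd; pos2(id23) recv 54: fwd; pos3(id24) recv 23: drop; pos4(id53) recv 24: drop; pos0(id92) recv 53: drop
Round 2: pos2(id23) recv 92: fwd; pos3(id24) recv 54: fwd
Round 3: pos3(id24) recv 92: fwd; pos4(id53) recv 54: fwd
After round 3: 2 messages still in flight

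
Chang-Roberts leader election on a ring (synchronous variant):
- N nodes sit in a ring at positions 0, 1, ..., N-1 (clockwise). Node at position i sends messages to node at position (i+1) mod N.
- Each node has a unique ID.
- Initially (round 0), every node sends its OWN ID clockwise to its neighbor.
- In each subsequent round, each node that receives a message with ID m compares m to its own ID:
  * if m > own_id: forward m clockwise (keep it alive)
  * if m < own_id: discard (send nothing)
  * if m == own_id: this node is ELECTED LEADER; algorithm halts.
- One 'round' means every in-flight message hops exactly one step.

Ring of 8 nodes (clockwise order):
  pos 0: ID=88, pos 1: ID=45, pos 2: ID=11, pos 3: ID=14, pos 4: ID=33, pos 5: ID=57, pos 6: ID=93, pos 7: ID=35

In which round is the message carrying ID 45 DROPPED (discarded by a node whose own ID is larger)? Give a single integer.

Round 1: pos1(id45) recv 88: fwd; pos2(id11) recv 45: fwd; pos3(id14) recv 11: drop; pos4(id33) recv 14: drop; pos5(id57) recv 33: drop; pos6(id93) recv 57: drop; pos7(id35) recv 93: fwd; pos0(id88) recv 35: drop
Round 2: pos2(id11) recv 88: fwd; pos3(id14) recv 45: fwd; pos0(id88) recv 93: fwd
Round 3: pos3(id14) recv 88: fwd; pos4(id33) recv 45: fwd; pos1(id45) recv 93: fwd
Round 4: pos4(id33) recv 88: fwd; pos5(id57) recv 45: drop; pos2(id11) recv 93: fwd
Round 5: pos5(id57) recv 88: fwd; pos3(id14) recv 93: fwd
Round 6: pos6(id93) recv 88: drop; pos4(id33) recv 93: fwd
Round 7: pos5(id57) recv 93: fwd
Round 8: pos6(id93) recv 93: ELECTED
Message ID 45 originates at pos 1; dropped at pos 5 in round 4

Answer: 4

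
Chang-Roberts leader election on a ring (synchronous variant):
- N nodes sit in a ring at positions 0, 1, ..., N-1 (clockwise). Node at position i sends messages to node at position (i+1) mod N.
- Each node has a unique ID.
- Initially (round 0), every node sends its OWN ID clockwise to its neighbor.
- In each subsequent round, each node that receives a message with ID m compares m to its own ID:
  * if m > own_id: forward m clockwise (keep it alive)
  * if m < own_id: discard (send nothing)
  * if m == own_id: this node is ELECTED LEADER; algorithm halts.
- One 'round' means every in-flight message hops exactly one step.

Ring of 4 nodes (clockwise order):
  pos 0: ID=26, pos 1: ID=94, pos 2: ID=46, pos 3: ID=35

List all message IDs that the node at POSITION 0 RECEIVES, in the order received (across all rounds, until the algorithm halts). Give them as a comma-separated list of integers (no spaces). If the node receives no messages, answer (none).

Round 1: pos1(id94) recv 26: drop; pos2(id46) recv 94: fwd; pos3(id35) recv 46: fwd; pos0(id26) recv 35: fwd
Round 2: pos3(id35) recv 94: fwd; pos0(id26) recv 46: fwd; pos1(id94) recv 35: drop
Round 3: pos0(id26) recv 94: fwd; pos1(id94) recv 46: drop
Round 4: pos1(id94) recv 94: ELECTED

Answer: 35,46,94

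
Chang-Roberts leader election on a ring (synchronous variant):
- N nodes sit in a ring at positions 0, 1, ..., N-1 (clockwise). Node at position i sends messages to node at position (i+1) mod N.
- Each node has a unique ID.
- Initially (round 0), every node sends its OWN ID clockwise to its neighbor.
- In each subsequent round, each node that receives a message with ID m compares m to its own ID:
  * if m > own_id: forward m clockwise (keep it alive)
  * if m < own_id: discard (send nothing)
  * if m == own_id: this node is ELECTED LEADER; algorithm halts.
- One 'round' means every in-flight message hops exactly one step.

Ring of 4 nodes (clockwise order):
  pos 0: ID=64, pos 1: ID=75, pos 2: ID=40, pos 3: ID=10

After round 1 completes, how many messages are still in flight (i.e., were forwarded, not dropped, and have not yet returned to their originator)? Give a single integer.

Answer: 2

Derivation:
Round 1: pos1(id75) recv 64: drop; pos2(id40) recv 75: fwd; pos3(id10) recv 40: fwd; pos0(id64) recv 10: drop
After round 1: 2 messages still in flight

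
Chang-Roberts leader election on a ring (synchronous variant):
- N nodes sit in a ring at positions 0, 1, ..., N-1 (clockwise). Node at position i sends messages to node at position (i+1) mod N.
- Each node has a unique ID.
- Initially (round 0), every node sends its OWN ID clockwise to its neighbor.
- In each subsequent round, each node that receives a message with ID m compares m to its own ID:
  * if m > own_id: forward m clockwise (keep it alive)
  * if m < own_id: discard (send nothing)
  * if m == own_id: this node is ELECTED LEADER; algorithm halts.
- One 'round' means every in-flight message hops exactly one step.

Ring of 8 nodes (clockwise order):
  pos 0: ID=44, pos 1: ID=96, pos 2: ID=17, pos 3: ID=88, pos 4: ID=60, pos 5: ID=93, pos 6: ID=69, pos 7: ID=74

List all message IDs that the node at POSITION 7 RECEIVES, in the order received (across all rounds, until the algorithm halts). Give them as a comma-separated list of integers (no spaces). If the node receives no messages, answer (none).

Round 1: pos1(id96) recv 44: drop; pos2(id17) recv 96: fwd; pos3(id88) recv 17: drop; pos4(id60) recv 88: fwd; pos5(id93) recv 60: drop; pos6(id69) recv 93: fwd; pos7(id74) recv 69: drop; pos0(id44) recv 74: fwd
Round 2: pos3(id88) recv 96: fwd; pos5(id93) recv 88: drop; pos7(id74) recv 93: fwd; pos1(id96) recv 74: drop
Round 3: pos4(id60) recv 96: fwd; pos0(id44) recv 93: fwd
Round 4: pos5(id93) recv 96: fwd; pos1(id96) recv 93: drop
Round 5: pos6(id69) recv 96: fwd
Round 6: pos7(id74) recv 96: fwd
Round 7: pos0(id44) recv 96: fwd
Round 8: pos1(id96) recv 96: ELECTED

Answer: 69,93,96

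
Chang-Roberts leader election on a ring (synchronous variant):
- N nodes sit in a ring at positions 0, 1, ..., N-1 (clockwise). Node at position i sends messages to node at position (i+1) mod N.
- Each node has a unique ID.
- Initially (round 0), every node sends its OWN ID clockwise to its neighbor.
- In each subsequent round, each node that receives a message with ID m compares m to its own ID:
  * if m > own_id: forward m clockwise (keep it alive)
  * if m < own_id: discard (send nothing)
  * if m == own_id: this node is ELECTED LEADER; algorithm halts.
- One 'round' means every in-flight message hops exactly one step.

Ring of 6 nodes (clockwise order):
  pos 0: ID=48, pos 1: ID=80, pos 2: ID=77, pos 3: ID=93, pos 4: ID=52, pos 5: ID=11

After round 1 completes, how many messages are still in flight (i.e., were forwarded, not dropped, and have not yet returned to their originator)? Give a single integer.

Round 1: pos1(id80) recv 48: drop; pos2(id77) recv 80: fwd; pos3(id93) recv 77: drop; pos4(id52) recv 93: fwd; pos5(id11) recv 52: fwd; pos0(id48) recv 11: drop
After round 1: 3 messages still in flight

Answer: 3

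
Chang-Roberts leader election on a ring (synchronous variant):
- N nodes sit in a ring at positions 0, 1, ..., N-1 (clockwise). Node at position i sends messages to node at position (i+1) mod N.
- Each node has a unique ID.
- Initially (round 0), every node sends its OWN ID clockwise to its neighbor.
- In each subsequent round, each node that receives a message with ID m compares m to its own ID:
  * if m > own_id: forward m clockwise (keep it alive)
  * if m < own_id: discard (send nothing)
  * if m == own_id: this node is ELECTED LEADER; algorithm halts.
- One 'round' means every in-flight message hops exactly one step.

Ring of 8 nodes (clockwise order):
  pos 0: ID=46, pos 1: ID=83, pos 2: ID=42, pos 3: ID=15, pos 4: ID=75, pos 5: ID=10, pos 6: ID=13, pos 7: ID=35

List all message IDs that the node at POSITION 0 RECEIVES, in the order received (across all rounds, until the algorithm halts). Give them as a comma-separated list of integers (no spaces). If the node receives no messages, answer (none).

Answer: 35,75,83

Derivation:
Round 1: pos1(id83) recv 46: drop; pos2(id42) recv 83: fwd; pos3(id15) recv 42: fwd; pos4(id75) recv 15: drop; pos5(id10) recv 75: fwd; pos6(id13) recv 10: drop; pos7(id35) recv 13: drop; pos0(id46) recv 35: drop
Round 2: pos3(id15) recv 83: fwd; pos4(id75) recv 42: drop; pos6(id13) recv 75: fwd
Round 3: pos4(id75) recv 83: fwd; pos7(id35) recv 75: fwd
Round 4: pos5(id10) recv 83: fwd; pos0(id46) recv 75: fwd
Round 5: pos6(id13) recv 83: fwd; pos1(id83) recv 75: drop
Round 6: pos7(id35) recv 83: fwd
Round 7: pos0(id46) recv 83: fwd
Round 8: pos1(id83) recv 83: ELECTED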